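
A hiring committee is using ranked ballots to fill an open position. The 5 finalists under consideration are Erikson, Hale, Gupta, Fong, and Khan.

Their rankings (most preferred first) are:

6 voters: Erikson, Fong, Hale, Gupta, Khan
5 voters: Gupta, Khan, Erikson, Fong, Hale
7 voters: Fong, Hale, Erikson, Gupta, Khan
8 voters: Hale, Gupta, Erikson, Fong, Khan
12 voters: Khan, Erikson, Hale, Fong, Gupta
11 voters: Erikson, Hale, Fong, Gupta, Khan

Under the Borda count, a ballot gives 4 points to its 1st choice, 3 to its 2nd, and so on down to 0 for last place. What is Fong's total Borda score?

93

Borda scores:
  Erikson: 6·4 + 5·2 + 7·2 + 8·2 + 12·3 + 11·4 = 144
  Hale: 6·2 + 5·0 + 7·3 + 8·4 + 12·2 + 11·3 = 122
  Gupta: 6·1 + 5·4 + 7·1 + 8·3 + 12·0 + 11·1 = 68
  Fong: 6·3 + 5·1 + 7·4 + 8·1 + 12·1 + 11·2 = 93
  Khan: 6·0 + 5·3 + 7·0 + 8·0 + 12·4 + 11·0 = 63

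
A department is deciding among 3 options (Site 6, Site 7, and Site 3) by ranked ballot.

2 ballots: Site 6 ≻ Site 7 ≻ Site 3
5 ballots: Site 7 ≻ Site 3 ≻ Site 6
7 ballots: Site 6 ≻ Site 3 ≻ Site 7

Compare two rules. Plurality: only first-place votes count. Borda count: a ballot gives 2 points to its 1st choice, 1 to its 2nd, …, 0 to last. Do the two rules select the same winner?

Yes

Plurality first-place counts: Site 6 9, Site 7 5, Site 3 0 → Site 6.
Borda totals: Site 6 18, Site 7 12, Site 3 12 → Site 6.
The two rules agree on Site 6.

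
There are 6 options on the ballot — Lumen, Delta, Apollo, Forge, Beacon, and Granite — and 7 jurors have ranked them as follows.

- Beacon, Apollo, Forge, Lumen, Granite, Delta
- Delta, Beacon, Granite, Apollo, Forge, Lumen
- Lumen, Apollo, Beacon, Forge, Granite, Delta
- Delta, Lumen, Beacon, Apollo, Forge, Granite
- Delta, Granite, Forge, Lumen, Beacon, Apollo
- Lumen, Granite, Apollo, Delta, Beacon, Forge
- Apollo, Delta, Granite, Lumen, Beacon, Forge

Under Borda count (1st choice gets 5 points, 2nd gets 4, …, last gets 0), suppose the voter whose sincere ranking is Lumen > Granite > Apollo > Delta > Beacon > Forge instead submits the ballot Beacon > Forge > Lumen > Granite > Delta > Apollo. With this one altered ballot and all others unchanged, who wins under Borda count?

Borda totals with the altered ballot: Lumen 18, Delta 20, Apollo 17, Forge 14, Beacon 22, Granite 14.
The switch changes the winner from Delta to Beacon.

Beacon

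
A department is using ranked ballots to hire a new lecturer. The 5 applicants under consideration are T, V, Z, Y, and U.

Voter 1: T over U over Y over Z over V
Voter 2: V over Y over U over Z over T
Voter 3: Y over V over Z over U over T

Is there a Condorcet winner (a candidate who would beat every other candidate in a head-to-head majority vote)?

Head-to-head results (3 voters total):
T vs V: V wins 2–1.
T vs Z: Z wins 2–1.
T vs Y: Y wins 2–1.
T vs U: U wins 2–1.
V vs Z: V wins 2–1.
V vs Y: Y wins 2–1.
V vs U: V wins 2–1.
Z vs Y: Y wins 3–0.
Z vs U: U wins 2–1.
Y vs U: Y wins 2–1.
Y beats each rival — T (2–1), V (2–1), Z (3–0), U (2–1) — so Y is the Condorcet winner.

Yes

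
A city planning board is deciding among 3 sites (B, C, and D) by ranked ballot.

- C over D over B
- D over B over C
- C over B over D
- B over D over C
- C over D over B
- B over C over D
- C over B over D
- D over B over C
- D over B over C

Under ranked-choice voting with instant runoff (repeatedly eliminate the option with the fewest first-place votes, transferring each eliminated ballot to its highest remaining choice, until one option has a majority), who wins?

Round 1: C 4, D 3, B 2. B has the fewest and is eliminated.
Round 2: C 5, D 4. C has a majority.

C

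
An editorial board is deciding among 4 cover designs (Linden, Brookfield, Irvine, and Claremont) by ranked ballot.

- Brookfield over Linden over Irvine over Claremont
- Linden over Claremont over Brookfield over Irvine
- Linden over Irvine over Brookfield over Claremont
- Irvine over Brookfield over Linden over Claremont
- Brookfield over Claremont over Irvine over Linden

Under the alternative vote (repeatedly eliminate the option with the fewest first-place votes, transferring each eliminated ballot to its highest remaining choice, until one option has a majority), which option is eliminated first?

Claremont

Round 1: Linden 2, Brookfield 2, Irvine 1, Claremont 0. Claremont has the fewest and is eliminated.
Round 2: Linden 2, Brookfield 2, Irvine 1. Irvine has the fewest and is eliminated.
Round 3: Brookfield 3, Linden 2. Brookfield has a majority.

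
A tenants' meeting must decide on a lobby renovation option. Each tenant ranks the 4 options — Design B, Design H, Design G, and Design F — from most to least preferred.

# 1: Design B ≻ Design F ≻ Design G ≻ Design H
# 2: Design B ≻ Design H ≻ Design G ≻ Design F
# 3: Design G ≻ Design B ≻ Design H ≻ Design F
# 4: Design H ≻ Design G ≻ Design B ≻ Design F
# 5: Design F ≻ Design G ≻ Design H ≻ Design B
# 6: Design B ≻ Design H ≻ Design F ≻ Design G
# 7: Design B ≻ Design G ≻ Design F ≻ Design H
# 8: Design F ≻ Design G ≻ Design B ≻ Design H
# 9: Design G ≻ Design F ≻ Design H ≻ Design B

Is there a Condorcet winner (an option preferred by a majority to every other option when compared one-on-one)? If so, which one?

Head-to-head results (9 voters total):
Design B vs Design H: Design B wins 6–3.
Design B vs Design G: Design G wins 5–4.
Design B vs Design F: Design B wins 6–3.
Design H vs Design G: Design G wins 6–3.
Design H vs Design F: Design F wins 5–4.
Design G vs Design F: Design G wins 5–4.
Design G beats each rival — Design B (5–4), Design H (6–3), Design F (5–4) — so Design G is the Condorcet winner.

Design G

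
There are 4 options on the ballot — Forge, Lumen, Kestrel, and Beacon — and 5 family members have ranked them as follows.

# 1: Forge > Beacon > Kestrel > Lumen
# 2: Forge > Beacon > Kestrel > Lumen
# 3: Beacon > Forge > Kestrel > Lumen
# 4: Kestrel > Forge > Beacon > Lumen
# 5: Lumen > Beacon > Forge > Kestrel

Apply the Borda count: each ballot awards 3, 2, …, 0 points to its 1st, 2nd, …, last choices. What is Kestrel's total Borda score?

Borda scores:
  Forge: 3 + 3 + 2 + 2 + 1 = 11
  Lumen: 0 + 0 + 0 + 0 + 3 = 3
  Kestrel: 1 + 1 + 1 + 3 + 0 = 6
  Beacon: 2 + 2 + 3 + 1 + 2 = 10

6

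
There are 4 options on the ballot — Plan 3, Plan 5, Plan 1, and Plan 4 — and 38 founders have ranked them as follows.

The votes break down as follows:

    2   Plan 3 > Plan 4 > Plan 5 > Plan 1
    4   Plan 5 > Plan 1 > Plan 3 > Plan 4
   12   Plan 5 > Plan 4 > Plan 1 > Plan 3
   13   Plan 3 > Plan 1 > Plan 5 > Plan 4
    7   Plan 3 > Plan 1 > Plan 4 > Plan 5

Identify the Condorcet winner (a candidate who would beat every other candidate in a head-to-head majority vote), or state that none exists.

Head-to-head results (38 voters total):
Plan 3 vs Plan 5: Plan 3 wins 22–16.
Plan 3 vs Plan 1: Plan 3 wins 22–16.
Plan 3 vs Plan 4: Plan 3 wins 26–12.
Plan 5 vs Plan 1: Plan 1 wins 20–18.
Plan 5 vs Plan 4: Plan 5 wins 29–9.
Plan 1 vs Plan 4: Plan 1 wins 24–14.
Plan 3 beats each rival — Plan 5 (22–16), Plan 1 (22–16), Plan 4 (26–12) — so Plan 3 is the Condorcet winner.

Plan 3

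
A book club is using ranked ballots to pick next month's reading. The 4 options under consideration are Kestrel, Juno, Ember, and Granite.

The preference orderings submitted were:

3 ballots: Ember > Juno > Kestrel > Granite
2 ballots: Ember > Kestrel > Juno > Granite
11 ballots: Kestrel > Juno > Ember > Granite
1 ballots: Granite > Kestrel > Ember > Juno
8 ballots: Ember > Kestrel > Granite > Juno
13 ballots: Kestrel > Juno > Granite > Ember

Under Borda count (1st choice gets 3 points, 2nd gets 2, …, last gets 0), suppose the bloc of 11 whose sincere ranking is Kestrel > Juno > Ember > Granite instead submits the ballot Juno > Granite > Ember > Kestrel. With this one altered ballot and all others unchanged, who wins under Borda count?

Juno

Borda totals with the altered ballot: Kestrel 64, Juno 67, Ember 51, Granite 46.
The switch changes the winner from Kestrel to Juno.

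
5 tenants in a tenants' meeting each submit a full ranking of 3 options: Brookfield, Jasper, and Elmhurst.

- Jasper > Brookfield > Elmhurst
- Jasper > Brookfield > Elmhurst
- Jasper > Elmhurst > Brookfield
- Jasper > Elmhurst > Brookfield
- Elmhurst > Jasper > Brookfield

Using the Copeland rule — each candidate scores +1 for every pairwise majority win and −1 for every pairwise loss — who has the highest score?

Jasper

Pairwise results:
  Brookfield vs Jasper: Jasper wins 5–0.
  Brookfield vs Elmhurst: Elmhurst wins 3–2.
  Jasper vs Elmhurst: Jasper wins 4–1.
Copeland scores (wins − losses):
  Brookfield: 0 − 2 = -2
  Jasper: 2 − 0 = 2
  Elmhurst: 1 − 1 = 0
Jasper has the best Copeland score.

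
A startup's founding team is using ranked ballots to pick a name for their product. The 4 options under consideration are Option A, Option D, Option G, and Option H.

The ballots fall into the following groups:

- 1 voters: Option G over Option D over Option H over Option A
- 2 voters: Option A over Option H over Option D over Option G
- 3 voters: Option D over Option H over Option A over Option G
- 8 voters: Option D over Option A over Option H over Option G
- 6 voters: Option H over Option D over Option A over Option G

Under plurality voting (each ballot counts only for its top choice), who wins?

Option D

First-place vote totals:
  Option A: 2
  Option D: 11
  Option G: 1
  Option H: 6
Option D has the most first-place votes.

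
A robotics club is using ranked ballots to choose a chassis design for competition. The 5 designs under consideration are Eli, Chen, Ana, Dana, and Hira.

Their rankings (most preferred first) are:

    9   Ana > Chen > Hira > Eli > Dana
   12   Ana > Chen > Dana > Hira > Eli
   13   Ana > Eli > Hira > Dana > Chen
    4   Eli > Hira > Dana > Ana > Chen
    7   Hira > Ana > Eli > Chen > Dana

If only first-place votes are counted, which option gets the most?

First-place vote totals:
  Eli: 4
  Chen: 0
  Ana: 34
  Dana: 0
  Hira: 7
Ana has the most first-place votes.

Ana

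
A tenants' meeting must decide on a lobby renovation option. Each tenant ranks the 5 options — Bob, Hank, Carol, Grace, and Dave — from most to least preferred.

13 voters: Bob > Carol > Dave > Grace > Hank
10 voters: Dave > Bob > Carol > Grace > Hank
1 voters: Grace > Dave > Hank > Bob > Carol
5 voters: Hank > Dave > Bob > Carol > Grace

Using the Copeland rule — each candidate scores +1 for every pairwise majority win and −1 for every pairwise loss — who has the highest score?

Pairwise results:
  Bob vs Hank: Bob wins 23–6.
  Bob vs Carol: Bob wins 29–0.
  Bob vs Grace: Bob wins 28–1.
  Bob vs Dave: Dave wins 16–13.
  Hank vs Carol: Carol wins 23–6.
  Hank vs Grace: Grace wins 24–5.
  Hank vs Dave: Dave wins 24–5.
  Carol vs Grace: Carol wins 28–1.
  Carol vs Dave: Dave wins 16–13.
  Grace vs Dave: Dave wins 28–1.
Copeland scores (wins − losses):
  Bob: 3 − 1 = 2
  Hank: 0 − 4 = -4
  Carol: 2 − 2 = 0
  Grace: 1 − 3 = -2
  Dave: 4 − 0 = 4
Dave has the best Copeland score.

Dave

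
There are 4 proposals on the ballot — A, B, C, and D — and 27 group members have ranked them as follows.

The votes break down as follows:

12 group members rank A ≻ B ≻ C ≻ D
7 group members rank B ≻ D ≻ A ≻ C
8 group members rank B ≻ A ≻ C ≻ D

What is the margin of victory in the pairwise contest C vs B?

Ballots ranking C above B: 0.
Ballots ranking B above C: 12+7+8 = 27.
B wins 27–0, a margin of 27.

27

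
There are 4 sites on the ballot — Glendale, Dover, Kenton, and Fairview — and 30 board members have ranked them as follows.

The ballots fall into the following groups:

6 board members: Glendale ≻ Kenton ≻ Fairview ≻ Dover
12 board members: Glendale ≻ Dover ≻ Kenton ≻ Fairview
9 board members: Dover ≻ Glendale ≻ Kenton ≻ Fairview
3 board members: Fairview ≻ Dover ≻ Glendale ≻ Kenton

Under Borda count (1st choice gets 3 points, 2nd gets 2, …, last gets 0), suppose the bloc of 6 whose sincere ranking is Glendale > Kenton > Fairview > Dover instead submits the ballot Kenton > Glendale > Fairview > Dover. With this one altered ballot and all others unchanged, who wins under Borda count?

Glendale

Borda totals with the altered ballot: Glendale 69, Dover 57, Kenton 39, Fairview 15.
The winner is unchanged: still Glendale.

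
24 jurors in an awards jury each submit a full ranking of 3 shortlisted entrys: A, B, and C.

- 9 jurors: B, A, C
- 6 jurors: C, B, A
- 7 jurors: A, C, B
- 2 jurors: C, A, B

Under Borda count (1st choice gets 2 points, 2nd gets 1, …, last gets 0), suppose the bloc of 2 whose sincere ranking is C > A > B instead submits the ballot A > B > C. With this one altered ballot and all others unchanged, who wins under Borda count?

Borda totals with the altered ballot: A 27, B 26, C 19.
The winner is unchanged: still A.

A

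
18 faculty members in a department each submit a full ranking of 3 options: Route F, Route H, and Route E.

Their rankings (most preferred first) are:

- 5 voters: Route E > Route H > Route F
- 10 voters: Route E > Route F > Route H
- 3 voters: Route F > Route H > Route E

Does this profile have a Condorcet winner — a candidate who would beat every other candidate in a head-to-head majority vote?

Yes

Head-to-head results (18 voters total):
Route F vs Route H: Route F wins 13–5.
Route F vs Route E: Route E wins 15–3.
Route H vs Route E: Route E wins 15–3.
Route E beats each rival — Route F (15–3), Route H (15–3) — so Route E is the Condorcet winner.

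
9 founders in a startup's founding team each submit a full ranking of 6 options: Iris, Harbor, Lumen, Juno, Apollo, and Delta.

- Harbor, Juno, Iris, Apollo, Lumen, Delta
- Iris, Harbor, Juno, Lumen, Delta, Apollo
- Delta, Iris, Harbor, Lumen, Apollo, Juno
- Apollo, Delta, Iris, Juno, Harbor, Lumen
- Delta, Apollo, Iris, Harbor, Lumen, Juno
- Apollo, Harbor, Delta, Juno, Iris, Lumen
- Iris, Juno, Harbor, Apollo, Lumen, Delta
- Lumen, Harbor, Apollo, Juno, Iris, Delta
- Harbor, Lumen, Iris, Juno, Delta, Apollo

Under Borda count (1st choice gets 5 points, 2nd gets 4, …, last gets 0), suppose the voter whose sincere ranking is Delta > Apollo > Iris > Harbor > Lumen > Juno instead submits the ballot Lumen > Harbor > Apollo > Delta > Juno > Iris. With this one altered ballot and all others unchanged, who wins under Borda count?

Harbor

Borda totals with the altered ballot: Iris 25, Harbor 33, Lumen 20, Juno 20, Apollo 21, Delta 16.
The winner is unchanged: still Harbor.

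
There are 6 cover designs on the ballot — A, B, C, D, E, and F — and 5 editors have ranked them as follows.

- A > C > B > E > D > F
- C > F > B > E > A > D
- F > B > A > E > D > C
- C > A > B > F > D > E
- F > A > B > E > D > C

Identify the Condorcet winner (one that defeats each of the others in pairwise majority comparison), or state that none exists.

Head-to-head results (5 voters total):
A vs B: A wins 3–2.
A vs C: A wins 3–2.
A vs D: A wins 5–0.
A vs E: A wins 4–1.
A vs F: F wins 3–2.
B vs C: C wins 3–2.
B vs D: B wins 5–0.
B vs E: B wins 5–0.
B vs F: F wins 3–2.
C vs D: C wins 3–2.
C vs E: C wins 3–2.
C vs F: C wins 3–2.
D vs E: E wins 4–1.
D vs F: F wins 4–1.
E vs F: F wins 4–1.
No candidate beats all others: A beats C beats F beats A, a majority cycle.

None — there is no Condorcet winner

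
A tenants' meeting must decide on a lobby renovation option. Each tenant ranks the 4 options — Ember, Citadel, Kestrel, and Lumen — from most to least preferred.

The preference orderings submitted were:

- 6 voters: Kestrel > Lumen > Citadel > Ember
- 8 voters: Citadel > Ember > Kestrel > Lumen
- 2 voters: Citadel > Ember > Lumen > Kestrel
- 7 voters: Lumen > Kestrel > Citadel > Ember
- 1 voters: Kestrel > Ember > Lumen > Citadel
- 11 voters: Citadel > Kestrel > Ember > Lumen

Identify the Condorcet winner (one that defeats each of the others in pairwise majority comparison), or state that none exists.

Citadel

Head-to-head results (35 voters total):
Ember vs Citadel: Citadel wins 34–1.
Ember vs Kestrel: Kestrel wins 25–10.
Ember vs Lumen: Ember wins 22–13.
Citadel vs Kestrel: Citadel wins 21–14.
Citadel vs Lumen: Citadel wins 21–14.
Kestrel vs Lumen: Kestrel wins 26–9.
Citadel beats each rival — Ember (34–1), Kestrel (21–14), Lumen (21–14) — so Citadel is the Condorcet winner.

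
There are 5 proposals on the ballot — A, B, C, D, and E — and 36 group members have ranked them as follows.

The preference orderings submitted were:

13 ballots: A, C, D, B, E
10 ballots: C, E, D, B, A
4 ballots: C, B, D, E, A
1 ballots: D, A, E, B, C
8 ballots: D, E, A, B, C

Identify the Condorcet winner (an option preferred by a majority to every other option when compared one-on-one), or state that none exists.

Head-to-head results (36 voters total):
A vs B: A wins 22–14.
A vs C: A wins 22–14.
A vs D: D wins 23–13.
A vs E: E wins 22–14.
B vs C: C wins 27–9.
B vs D: D wins 32–4.
B vs E: E wins 19–17.
C vs D: C wins 27–9.
C vs E: C wins 27–9.
D vs E: D wins 26–10.
No candidate beats all others: A beats C beats D beats A, a majority cycle.

There is no Condorcet winner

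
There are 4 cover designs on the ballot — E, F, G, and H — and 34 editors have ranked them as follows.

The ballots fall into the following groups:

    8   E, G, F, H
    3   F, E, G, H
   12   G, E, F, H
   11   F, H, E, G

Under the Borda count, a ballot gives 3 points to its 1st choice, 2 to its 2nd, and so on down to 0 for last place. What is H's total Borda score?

22

Borda scores:
  E: 8·3 + 3·2 + 12·2 + 11·1 = 65
  F: 8·1 + 3·3 + 12·1 + 11·3 = 62
  G: 8·2 + 3·1 + 12·3 + 11·0 = 55
  H: 8·0 + 3·0 + 12·0 + 11·2 = 22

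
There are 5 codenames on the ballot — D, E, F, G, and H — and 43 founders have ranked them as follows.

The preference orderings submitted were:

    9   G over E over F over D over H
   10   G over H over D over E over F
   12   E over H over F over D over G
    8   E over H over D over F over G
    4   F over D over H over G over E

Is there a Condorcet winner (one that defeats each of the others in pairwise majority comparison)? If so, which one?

Head-to-head results (43 voters total):
D vs E: E wins 29–14.
D vs F: F wins 25–18.
D vs G: D wins 24–19.
D vs H: H wins 30–13.
E vs F: E wins 39–4.
E vs G: G wins 23–20.
E vs H: E wins 29–14.
F vs G: F wins 24–19.
F vs H: H wins 30–13.
G vs H: H wins 24–19.
No candidate beats all others: D beats G beats E beats D, a majority cycle.

No Condorcet winner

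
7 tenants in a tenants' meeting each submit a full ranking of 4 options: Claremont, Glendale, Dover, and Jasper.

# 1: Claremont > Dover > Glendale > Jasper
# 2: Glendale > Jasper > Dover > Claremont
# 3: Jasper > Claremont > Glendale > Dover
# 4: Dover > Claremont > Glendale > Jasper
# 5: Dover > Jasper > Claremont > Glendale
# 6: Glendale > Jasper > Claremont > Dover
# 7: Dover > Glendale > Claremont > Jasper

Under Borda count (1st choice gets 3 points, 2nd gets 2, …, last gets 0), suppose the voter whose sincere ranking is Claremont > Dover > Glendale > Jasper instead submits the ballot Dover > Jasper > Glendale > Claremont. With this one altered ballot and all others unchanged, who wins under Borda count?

Borda totals with the altered ballot: Claremont 7, Glendale 11, Dover 13, Jasper 11.
The winner is unchanged: still Dover.

Dover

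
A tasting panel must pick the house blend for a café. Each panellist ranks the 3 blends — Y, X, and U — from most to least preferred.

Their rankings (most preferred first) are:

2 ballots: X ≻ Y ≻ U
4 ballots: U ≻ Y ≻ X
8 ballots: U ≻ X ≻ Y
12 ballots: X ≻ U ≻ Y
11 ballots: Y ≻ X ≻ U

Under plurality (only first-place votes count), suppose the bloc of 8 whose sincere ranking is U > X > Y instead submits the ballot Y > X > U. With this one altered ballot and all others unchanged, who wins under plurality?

First-place totals with the altered ballot: Y 19, X 14, U 4.
The switch changes the winner from X to Y.

Y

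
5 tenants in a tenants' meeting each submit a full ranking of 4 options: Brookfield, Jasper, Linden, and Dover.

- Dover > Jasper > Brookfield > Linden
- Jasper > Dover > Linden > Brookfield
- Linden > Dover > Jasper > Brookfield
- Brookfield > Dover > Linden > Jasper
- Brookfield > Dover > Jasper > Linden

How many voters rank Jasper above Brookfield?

3

Ballots ranking Jasper above Brookfield: 3.
Ballots ranking Brookfield above Jasper: 2.
So 3 of 5 voters prefer Jasper to Brookfield.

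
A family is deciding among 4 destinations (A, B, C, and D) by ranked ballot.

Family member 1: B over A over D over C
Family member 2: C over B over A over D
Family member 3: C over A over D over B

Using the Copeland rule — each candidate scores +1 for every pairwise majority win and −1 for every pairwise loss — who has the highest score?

C

Pairwise results:
  A vs B: B wins 2–1.
  A vs C: C wins 2–1.
  A vs D: A wins 3–0.
  B vs C: C wins 2–1.
  B vs D: B wins 2–1.
  C vs D: C wins 2–1.
Copeland scores (wins − losses):
  A: 1 − 2 = -1
  B: 2 − 1 = 1
  C: 3 − 0 = 3
  D: 0 − 3 = -3
C has the best Copeland score.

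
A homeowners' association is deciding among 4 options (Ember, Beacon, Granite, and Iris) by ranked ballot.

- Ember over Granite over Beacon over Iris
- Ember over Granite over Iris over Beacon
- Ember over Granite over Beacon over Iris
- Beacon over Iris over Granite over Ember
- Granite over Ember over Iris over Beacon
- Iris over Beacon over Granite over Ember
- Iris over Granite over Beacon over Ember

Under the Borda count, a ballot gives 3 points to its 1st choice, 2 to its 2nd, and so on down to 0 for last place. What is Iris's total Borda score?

Borda scores:
  Ember: 3 + 3 + 3 + 0 + 2 + 0 + 0 = 11
  Beacon: 1 + 0 + 1 + 3 + 0 + 2 + 1 = 8
  Granite: 2 + 2 + 2 + 1 + 3 + 1 + 2 = 13
  Iris: 0 + 1 + 0 + 2 + 1 + 3 + 3 = 10

10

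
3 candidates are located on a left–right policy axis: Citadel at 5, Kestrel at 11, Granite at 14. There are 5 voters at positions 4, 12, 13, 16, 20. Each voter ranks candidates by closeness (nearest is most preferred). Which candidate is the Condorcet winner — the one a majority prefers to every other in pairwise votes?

With single-peaked preferences on a line, the Condorcet winner is the candidate closest to the median voter.
The median voter (position 13) is closest to Granite at 14.
Check: Granite vs Kestrel — voters closer to Granite: 3 of 5.

Granite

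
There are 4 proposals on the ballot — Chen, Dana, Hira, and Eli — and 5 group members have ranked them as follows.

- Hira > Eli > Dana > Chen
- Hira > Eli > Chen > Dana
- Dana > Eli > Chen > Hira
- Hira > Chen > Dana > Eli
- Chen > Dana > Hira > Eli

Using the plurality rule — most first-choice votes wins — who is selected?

Hira

First-place vote totals:
  Chen: 1
  Dana: 1
  Hira: 3
  Eli: 0
Hira has the most first-place votes.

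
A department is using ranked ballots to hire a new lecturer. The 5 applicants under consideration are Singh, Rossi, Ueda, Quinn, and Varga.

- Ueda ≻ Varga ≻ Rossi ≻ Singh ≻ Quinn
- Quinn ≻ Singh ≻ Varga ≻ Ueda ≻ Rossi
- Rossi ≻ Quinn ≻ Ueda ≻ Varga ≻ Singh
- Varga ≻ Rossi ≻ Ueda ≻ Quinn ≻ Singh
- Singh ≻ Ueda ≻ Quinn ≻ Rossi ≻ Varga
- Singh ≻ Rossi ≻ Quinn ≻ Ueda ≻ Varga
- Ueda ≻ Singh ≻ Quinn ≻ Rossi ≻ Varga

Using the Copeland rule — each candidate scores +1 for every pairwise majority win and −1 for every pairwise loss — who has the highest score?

Pairwise results:
  Singh vs Rossi: Singh wins 4–3.
  Singh vs Ueda: Ueda wins 4–3.
  Singh vs Quinn: Singh wins 4–3.
  Singh vs Varga: Singh wins 4–3.
  Rossi vs Ueda: Ueda wins 4–3.
  Rossi vs Quinn: Rossi wins 4–3.
  Rossi vs Varga: Rossi wins 4–3.
  Ueda vs Quinn: Ueda wins 4–3.
  Ueda vs Varga: Ueda wins 5–2.
  Quinn vs Varga: Quinn wins 5–2.
Copeland scores (wins − losses):
  Singh: 3 − 1 = 2
  Rossi: 2 − 2 = 0
  Ueda: 4 − 0 = 4
  Quinn: 1 − 3 = -2
  Varga: 0 − 4 = -4
Ueda has the best Copeland score.

Ueda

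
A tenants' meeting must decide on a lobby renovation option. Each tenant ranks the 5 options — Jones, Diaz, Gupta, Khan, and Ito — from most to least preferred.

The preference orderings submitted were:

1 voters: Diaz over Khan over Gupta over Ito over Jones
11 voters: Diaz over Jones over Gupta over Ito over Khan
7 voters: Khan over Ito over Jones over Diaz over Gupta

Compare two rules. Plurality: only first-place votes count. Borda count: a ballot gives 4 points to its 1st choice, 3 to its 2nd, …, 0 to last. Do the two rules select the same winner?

Yes

Plurality first-place counts: Jones 0, Diaz 12, Gupta 0, Khan 7, Ito 0 → Diaz.
Borda totals: Jones 47, Diaz 55, Gupta 24, Khan 31, Ito 33 → Diaz.
The two rules agree on Diaz.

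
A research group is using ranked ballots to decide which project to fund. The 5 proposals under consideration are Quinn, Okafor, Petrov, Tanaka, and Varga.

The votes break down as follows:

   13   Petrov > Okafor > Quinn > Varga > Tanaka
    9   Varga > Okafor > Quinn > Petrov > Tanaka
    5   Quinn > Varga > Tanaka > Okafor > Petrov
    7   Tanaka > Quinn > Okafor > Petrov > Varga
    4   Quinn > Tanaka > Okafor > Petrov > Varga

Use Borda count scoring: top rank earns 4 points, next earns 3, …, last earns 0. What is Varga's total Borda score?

Borda scores:
  Quinn: 13·2 + 9·2 + 5·4 + 7·3 + 4·4 = 101
  Okafor: 13·3 + 9·3 + 5·1 + 7·2 + 4·2 = 93
  Petrov: 13·4 + 9·1 + 5·0 + 7·1 + 4·1 = 72
  Tanaka: 13·0 + 9·0 + 5·2 + 7·4 + 4·3 = 50
  Varga: 13·1 + 9·4 + 5·3 + 7·0 + 4·0 = 64

64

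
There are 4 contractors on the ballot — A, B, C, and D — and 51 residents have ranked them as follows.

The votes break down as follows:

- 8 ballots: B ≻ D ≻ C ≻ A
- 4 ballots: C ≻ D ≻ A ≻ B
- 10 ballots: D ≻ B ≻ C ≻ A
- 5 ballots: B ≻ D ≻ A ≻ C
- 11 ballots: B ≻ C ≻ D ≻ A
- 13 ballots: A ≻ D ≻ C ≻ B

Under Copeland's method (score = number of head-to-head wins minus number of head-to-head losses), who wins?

D

Pairwise results:
  A vs B: B wins 34–17.
  A vs C: C wins 33–18.
  A vs D: D wins 38–13.
  B vs C: B wins 34–17.
  B vs D: D wins 27–24.
  C vs D: D wins 36–15.
Copeland scores (wins − losses):
  A: 0 − 3 = -3
  B: 2 − 1 = 1
  C: 1 − 2 = -1
  D: 3 − 0 = 3
D has the best Copeland score.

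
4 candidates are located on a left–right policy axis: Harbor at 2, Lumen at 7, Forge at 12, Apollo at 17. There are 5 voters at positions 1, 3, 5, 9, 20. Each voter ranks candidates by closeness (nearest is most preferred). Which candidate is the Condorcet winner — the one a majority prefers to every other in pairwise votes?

With single-peaked preferences on a line, the Condorcet winner is the candidate closest to the median voter.
The median voter (position 5) is closest to Lumen at 7.
Check: Lumen vs Harbor — voters closer to Lumen: 3 of 5.

Lumen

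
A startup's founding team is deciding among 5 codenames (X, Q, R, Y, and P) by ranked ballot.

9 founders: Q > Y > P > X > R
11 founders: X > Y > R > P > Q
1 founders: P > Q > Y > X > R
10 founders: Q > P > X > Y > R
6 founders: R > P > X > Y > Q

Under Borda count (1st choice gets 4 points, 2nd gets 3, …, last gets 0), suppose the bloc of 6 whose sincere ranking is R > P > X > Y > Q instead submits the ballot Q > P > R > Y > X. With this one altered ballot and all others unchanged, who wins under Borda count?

Borda totals with the altered ballot: X 74, Q 103, R 34, Y 78, P 81.
The switch changes the winner from X to Q.

Q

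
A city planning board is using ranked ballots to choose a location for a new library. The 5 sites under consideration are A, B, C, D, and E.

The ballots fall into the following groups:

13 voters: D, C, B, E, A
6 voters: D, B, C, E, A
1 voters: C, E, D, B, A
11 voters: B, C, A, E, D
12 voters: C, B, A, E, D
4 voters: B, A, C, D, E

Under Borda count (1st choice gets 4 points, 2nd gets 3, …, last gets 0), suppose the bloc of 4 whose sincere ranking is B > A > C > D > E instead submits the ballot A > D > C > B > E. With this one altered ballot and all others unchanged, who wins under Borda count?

Borda totals with the altered ballot: A 62, B 129, C 144, D 90, E 45.
The winner is unchanged: still C.

C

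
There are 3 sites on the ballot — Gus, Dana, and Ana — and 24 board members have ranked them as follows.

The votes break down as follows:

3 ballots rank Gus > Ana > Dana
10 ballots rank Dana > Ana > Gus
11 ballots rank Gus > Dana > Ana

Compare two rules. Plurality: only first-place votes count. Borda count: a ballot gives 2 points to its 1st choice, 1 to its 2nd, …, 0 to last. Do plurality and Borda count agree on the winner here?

No

Plurality first-place counts: Gus 14, Dana 10, Ana 0 → Gus.
Borda totals: Gus 28, Dana 31, Ana 13 → Dana.
The two rules disagree: plurality picks Gus, Borda picks Dana.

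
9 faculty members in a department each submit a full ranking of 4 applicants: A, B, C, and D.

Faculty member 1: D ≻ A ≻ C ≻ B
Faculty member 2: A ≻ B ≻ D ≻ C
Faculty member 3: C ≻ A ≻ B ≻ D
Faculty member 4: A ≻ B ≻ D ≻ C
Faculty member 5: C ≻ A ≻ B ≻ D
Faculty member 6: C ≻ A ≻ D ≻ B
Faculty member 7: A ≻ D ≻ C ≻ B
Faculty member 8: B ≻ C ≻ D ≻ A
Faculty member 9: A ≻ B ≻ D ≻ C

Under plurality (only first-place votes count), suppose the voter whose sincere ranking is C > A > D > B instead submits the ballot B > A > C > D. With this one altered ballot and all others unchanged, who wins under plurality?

First-place totals with the altered ballot: A 4, B 2, C 2, D 1.
The winner is unchanged: still A.

A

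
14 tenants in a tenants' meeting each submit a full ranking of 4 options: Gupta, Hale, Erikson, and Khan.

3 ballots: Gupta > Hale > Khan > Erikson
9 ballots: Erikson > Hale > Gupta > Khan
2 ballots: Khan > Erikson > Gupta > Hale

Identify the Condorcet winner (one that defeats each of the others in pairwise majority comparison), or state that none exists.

Head-to-head results (14 voters total):
Gupta vs Hale: Hale wins 9–5.
Gupta vs Erikson: Erikson wins 11–3.
Gupta vs Khan: Gupta wins 12–2.
Hale vs Erikson: Erikson wins 11–3.
Hale vs Khan: Hale wins 12–2.
Erikson vs Khan: Erikson wins 9–5.
Erikson beats each rival — Gupta (11–3), Hale (11–3), Khan (9–5) — so Erikson is the Condorcet winner.

Erikson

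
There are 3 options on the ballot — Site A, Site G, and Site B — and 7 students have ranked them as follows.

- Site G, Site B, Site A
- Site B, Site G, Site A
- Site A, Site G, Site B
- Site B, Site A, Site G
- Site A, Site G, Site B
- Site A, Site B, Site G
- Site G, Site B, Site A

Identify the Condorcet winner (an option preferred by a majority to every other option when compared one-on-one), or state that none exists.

None — there is no Condorcet winner

Head-to-head results (7 voters total):
Site A vs Site G: Site A wins 4–3.
Site A vs Site B: Site B wins 4–3.
Site G vs Site B: Site G wins 4–3.
No candidate beats all others: Site A beats Site G beats Site B beats Site A, a majority cycle.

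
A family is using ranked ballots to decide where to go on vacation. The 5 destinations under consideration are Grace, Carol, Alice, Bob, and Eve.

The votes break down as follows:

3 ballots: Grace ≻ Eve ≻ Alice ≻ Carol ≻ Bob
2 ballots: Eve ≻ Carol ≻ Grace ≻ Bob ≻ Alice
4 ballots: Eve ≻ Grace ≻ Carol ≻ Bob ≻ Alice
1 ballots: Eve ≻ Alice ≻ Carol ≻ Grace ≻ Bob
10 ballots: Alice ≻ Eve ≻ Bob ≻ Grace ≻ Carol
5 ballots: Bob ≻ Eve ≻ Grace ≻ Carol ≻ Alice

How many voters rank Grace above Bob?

Ballots ranking Grace above Bob: 3+2+4+1 = 10.
Ballots ranking Bob above Grace: 10+5 = 15.
So 10 of 25 voters prefer Grace to Bob.

10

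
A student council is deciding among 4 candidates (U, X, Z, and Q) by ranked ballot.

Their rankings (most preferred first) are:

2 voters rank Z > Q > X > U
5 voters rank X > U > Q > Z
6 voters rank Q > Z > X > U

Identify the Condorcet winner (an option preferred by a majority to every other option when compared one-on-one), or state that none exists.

Head-to-head results (13 voters total):
U vs X: X wins 13–0.
U vs Z: Z wins 8–5.
U vs Q: Q wins 8–5.
X vs Z: Z wins 8–5.
X vs Q: Q wins 8–5.
Z vs Q: Q wins 11–2.
Q beats each rival — U (8–5), X (8–5), Z (11–2) — so Q is the Condorcet winner.

Q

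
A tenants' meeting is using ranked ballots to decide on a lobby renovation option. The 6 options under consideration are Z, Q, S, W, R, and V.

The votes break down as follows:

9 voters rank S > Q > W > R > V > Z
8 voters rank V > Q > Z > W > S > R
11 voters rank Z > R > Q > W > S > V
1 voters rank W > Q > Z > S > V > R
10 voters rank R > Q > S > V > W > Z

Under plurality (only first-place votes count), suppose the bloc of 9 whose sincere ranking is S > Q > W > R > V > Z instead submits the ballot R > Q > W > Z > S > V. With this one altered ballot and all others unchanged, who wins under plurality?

First-place totals with the altered ballot: Z 11, Q 0, S 0, W 1, R 19, V 8.
The switch changes the winner from Z to R.

R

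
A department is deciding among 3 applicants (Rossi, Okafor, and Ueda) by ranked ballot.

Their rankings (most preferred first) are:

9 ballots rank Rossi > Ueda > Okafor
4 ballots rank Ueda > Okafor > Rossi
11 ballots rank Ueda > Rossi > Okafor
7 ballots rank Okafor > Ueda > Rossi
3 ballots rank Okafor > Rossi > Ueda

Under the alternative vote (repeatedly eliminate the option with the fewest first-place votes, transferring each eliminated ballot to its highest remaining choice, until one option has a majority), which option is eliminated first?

Round 1: Ueda 15, Okafor 10, Rossi 9. Rossi has the fewest and is eliminated.
Round 2: Ueda 24, Okafor 10. Ueda has a majority.

Rossi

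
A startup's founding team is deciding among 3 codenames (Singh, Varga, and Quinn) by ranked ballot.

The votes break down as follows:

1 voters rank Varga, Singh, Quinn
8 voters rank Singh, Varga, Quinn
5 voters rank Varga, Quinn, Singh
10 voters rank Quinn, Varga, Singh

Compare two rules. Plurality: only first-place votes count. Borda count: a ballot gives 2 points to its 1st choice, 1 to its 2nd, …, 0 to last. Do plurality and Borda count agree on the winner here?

No

Plurality first-place counts: Singh 8, Varga 6, Quinn 10 → Quinn.
Borda totals: Singh 17, Varga 30, Quinn 25 → Varga.
The two rules disagree: plurality picks Quinn, Borda picks Varga.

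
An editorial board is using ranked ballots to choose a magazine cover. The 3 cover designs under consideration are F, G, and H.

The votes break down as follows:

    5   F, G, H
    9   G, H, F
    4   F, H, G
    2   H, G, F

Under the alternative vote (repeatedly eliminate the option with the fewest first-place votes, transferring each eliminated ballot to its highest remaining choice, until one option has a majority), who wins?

G

Round 1: F 9, G 9, H 2. H has the fewest and is eliminated.
Round 2: G 11, F 9. G has a majority.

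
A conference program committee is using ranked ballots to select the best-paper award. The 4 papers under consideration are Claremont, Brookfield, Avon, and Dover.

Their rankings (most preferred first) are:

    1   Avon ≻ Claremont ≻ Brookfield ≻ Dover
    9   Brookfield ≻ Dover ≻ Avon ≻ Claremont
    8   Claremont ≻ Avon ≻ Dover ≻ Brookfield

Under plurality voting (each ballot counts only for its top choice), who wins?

First-place vote totals:
  Claremont: 8
  Brookfield: 9
  Avon: 1
  Dover: 0
Brookfield has the most first-place votes.

Brookfield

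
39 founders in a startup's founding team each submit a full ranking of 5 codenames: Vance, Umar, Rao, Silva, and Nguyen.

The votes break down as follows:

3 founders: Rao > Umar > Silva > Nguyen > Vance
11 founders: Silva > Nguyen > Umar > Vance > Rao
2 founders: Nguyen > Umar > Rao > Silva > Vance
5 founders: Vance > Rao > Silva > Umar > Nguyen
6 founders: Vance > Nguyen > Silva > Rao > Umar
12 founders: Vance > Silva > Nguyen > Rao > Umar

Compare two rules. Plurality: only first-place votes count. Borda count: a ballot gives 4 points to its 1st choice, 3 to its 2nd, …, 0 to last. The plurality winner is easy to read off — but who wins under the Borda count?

Plurality first-place counts: Vance 23, Umar 0, Rao 3, Silva 11, Nguyen 2 → Vance.
Borda totals: Vance 103, Umar 42, Rao 49, Silva 110, Nguyen 86 → Silva.

Silva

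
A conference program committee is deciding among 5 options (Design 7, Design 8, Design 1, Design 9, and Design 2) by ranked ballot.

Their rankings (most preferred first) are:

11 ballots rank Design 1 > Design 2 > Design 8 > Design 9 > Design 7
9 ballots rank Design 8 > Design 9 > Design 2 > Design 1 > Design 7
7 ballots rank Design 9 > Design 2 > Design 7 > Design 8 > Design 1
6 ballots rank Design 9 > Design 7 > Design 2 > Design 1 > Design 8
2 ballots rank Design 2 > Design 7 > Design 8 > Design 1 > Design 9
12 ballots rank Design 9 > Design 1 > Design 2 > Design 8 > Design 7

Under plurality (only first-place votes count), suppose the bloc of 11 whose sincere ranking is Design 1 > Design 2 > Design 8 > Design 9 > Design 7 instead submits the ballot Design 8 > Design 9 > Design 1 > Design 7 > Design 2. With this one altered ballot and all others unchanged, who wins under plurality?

Design 9

First-place totals with the altered ballot: Design 7 0, Design 8 20, Design 1 0, Design 9 25, Design 2 2.
The winner is unchanged: still Design 9.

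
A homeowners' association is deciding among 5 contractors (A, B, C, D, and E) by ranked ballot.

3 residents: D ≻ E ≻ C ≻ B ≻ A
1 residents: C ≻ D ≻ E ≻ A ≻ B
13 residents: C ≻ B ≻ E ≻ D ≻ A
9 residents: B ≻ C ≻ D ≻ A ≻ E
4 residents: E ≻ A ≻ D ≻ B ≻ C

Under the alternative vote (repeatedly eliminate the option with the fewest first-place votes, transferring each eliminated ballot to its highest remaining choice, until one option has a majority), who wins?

C

Round 1: C 14, B 9, E 4, D 3, A 0. A has the fewest and is eliminated.
Round 2: C 14, B 9, E 4, D 3. D has the fewest and is eliminated.
Round 3: C 14, B 9, E 7. E has the fewest and is eliminated.
Round 4: C 17, B 13. C has a majority.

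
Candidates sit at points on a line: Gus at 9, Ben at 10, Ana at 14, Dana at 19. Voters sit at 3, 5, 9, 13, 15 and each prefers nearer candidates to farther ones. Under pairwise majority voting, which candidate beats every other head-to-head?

With single-peaked preferences on a line, the Condorcet winner is the candidate closest to the median voter.
The median voter (position 9) is closest to Gus at 9.
Check: Gus vs Dana — voters closer to Gus: 4 of 5.

Gus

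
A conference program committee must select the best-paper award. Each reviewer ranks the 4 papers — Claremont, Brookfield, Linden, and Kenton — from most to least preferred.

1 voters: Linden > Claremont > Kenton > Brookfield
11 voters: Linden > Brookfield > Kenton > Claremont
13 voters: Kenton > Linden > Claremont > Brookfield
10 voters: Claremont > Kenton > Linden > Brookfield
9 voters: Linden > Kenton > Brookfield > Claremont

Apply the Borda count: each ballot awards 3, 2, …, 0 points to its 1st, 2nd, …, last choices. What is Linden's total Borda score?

Borda scores:
  Claremont: 2 + 11·0 + 13·1 + 10·3 + 9·0 = 45
  Brookfield: 0 + 11·2 + 13·0 + 10·0 + 9·1 = 31
  Linden: 3 + 11·3 + 13·2 + 10·1 + 9·3 = 99
  Kenton: 1 + 11·1 + 13·3 + 10·2 + 9·2 = 89

99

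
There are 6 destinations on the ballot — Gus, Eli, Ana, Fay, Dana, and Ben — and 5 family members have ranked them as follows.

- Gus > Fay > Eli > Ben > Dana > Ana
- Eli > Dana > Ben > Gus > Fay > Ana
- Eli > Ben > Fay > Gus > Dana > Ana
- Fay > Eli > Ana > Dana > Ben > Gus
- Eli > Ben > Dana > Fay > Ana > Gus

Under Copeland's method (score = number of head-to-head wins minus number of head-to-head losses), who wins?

Pairwise results:
  Gus vs Eli: Eli wins 4–1.
  Gus vs Ana: Gus wins 3–2.
  Gus vs Fay: Fay wins 3–2.
  Gus vs Dana: Dana wins 3–2.
  Gus vs Ben: Ben wins 4–1.
  Eli vs Ana: Eli wins 5–0.
  Eli vs Fay: Eli wins 3–2.
  Eli vs Dana: Eli wins 5–0.
  Eli vs Ben: Eli wins 5–0.
  Ana vs Fay: Fay wins 5–0.
  Ana vs Dana: Dana wins 4–1.
  Ana vs Ben: Ben wins 4–1.
  Fay vs Dana: Fay wins 3–2.
  Fay vs Ben: Ben wins 3–2.
  Dana vs Ben: Ben wins 3–2.
Copeland scores (wins − losses):
  Gus: 1 − 4 = -3
  Eli: 5 − 0 = 5
  Ana: 0 − 5 = -5
  Fay: 3 − 2 = 1
  Dana: 2 − 3 = -1
  Ben: 4 − 1 = 3
Eli has the best Copeland score.

Eli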